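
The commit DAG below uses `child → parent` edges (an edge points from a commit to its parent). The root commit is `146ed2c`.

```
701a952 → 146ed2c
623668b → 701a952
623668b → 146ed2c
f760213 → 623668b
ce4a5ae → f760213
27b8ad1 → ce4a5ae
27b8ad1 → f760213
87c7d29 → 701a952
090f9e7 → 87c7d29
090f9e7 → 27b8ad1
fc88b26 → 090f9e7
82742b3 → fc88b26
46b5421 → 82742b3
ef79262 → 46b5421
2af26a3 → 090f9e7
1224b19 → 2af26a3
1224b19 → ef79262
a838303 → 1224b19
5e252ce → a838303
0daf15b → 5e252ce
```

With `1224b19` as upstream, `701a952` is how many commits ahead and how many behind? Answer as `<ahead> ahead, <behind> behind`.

0 ahead, 12 behind

Reachable from 701a952: {146ed2c, 701a952}.
Reachable from 1224b19: {090f9e7, 1224b19, 146ed2c, 27b8ad1, 2af26a3, 46b5421, 623668b, 701a952, 82742b3, 87c7d29, ce4a5ae, ef79262, f760213, fc88b26}.
Only in 701a952's history (ahead): {} — 0.
Only in 1224b19's history (behind): {090f9e7, 1224b19, 27b8ad1, 2af26a3, 46b5421, 623668b, 82742b3, 87c7d29, ce4a5ae, ef79262, f760213, fc88b26} — 12.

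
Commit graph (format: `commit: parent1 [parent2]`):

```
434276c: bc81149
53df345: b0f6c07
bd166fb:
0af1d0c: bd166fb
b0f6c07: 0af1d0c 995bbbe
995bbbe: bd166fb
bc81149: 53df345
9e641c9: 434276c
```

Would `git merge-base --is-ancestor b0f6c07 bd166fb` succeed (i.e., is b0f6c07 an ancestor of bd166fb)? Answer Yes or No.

Ancestors of bd166fb: {bd166fb}.
b0f6c07 is not in that set, so it is not an ancestor of bd166fb.

No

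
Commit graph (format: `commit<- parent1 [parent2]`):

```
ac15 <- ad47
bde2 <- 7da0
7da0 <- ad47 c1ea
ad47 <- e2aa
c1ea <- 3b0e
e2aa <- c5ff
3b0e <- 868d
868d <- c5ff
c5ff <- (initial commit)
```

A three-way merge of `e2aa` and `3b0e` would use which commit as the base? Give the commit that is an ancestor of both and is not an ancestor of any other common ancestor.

c5ff

Ancestors of e2aa: {c5ff, e2aa}.
Ancestors of 3b0e: {3b0e, 868d, c5ff}.
Common ancestors: {c5ff}.
The only common ancestor is c5ff, so it is the merge base.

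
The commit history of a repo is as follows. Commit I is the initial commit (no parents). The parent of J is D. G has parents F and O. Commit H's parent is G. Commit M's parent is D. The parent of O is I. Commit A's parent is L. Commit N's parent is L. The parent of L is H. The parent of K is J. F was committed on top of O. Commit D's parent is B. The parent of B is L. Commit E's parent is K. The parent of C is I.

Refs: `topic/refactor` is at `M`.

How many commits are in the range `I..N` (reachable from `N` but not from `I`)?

6

Reachable from N: {F, G, H, I, L, N, O}.
Reachable from I: {I}.
In N's history but not I's: {F, G, H, L, N, O} — 6 commits.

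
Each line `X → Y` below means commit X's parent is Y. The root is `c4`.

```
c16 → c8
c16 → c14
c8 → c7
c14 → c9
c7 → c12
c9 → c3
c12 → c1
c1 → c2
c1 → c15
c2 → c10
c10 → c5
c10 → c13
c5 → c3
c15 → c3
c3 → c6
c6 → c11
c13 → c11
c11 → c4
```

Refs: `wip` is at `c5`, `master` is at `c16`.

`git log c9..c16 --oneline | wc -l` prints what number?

11

Reachable from c16: {c1, c10, c11, c12, c13, c14, c15, c16, c2, c3, c4, c5, c6, c7, c8, c9}.
Reachable from c9: {c11, c3, c4, c6, c9}.
In c16's history but not c9's: {c1, c10, c12, c13, c14, c15, c16, c2, c5, c7, c8} — 11 commits.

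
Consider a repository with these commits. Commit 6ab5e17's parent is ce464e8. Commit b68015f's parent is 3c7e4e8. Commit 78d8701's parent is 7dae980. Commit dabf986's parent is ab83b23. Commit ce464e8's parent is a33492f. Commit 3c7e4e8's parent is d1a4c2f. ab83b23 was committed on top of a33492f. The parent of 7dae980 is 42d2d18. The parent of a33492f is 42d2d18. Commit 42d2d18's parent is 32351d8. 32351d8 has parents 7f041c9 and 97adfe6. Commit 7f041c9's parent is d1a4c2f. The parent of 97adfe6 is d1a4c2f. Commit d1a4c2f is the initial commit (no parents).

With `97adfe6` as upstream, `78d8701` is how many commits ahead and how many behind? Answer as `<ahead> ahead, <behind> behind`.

Reachable from 78d8701: {32351d8, 42d2d18, 78d8701, 7dae980, 7f041c9, 97adfe6, d1a4c2f}.
Reachable from 97adfe6: {97adfe6, d1a4c2f}.
Only in 78d8701's history (ahead): {32351d8, 42d2d18, 78d8701, 7dae980, 7f041c9} — 5.
Only in 97adfe6's history (behind): {} — 0.

5 ahead, 0 behind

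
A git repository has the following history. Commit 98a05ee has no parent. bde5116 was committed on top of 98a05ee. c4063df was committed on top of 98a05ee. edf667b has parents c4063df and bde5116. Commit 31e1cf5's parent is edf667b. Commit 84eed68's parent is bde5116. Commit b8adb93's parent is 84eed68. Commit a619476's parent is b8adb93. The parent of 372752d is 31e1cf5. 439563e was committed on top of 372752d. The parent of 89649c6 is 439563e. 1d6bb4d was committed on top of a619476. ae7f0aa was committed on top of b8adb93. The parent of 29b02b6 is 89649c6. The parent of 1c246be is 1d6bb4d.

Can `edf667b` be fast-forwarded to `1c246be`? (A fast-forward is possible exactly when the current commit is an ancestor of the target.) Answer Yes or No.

No

A fast-forward from edf667b to 1c246be is possible iff edf667b is an ancestor of 1c246be.
Ancestors of 1c246be: {1c246be, 1d6bb4d, 84eed68, 98a05ee, a619476, b8adb93, bde5116}.
edf667b is not among them, so fast-forward is not possible.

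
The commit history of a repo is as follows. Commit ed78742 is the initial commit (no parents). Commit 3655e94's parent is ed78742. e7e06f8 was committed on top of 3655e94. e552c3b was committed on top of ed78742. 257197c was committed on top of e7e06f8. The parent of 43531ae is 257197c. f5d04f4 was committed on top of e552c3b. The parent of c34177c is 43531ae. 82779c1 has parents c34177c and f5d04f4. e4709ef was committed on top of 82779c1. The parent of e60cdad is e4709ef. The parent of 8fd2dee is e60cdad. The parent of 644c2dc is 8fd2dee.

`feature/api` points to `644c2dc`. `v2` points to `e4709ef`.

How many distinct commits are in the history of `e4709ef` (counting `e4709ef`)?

10

Walking parent pointers from e4709ef: reachable set = {257197c, 3655e94, 43531ae, 82779c1, c34177c, e4709ef, e552c3b, e7e06f8, ed78742, f5d04f4}.
That is 10 commits.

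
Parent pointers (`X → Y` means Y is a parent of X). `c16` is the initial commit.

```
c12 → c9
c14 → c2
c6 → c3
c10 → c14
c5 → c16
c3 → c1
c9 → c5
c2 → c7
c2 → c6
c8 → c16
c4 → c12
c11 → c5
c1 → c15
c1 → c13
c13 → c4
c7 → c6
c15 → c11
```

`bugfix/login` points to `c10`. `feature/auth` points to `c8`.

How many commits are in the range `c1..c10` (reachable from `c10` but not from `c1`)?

Reachable from c10: {c1, c10, c11, c12, c13, c14, c15, c16, c2, c3, c4, c5, c6, c7, c9}.
Reachable from c1: {c1, c11, c12, c13, c15, c16, c4, c5, c9}.
In c10's history but not c1's: {c10, c14, c2, c3, c6, c7} — 6 commits.

6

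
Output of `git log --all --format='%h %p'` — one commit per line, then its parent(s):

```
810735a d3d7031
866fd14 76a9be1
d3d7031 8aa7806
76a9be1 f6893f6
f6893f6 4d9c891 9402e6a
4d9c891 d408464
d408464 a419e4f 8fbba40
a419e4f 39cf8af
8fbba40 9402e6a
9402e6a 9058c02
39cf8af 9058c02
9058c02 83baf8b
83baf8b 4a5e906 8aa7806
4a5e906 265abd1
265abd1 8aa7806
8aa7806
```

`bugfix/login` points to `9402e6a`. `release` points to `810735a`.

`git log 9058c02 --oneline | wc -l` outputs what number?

5

Walking parent pointers from 9058c02: reachable set = {265abd1, 4a5e906, 83baf8b, 8aa7806, 9058c02}.
That is 5 commits.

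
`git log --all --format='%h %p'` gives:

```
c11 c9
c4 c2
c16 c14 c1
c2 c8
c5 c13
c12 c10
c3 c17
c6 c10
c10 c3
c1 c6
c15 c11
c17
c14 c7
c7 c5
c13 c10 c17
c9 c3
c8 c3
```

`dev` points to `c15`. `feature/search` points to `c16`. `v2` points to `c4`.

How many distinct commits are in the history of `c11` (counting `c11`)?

4

Walking parent pointers from c11: reachable set = {c11, c17, c3, c9}.
That is 4 commits.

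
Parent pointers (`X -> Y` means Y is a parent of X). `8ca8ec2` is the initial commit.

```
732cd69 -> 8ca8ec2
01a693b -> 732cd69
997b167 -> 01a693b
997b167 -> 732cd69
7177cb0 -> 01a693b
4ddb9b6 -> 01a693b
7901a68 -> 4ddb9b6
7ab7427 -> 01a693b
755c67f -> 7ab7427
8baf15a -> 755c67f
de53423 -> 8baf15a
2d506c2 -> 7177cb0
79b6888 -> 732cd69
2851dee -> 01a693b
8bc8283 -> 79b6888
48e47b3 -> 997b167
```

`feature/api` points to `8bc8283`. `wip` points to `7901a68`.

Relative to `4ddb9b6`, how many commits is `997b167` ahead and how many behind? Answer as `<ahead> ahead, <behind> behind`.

Reachable from 997b167: {01a693b, 732cd69, 8ca8ec2, 997b167}.
Reachable from 4ddb9b6: {01a693b, 4ddb9b6, 732cd69, 8ca8ec2}.
Only in 997b167's history (ahead): {997b167} — 1.
Only in 4ddb9b6's history (behind): {4ddb9b6} — 1.

1 ahead, 1 behind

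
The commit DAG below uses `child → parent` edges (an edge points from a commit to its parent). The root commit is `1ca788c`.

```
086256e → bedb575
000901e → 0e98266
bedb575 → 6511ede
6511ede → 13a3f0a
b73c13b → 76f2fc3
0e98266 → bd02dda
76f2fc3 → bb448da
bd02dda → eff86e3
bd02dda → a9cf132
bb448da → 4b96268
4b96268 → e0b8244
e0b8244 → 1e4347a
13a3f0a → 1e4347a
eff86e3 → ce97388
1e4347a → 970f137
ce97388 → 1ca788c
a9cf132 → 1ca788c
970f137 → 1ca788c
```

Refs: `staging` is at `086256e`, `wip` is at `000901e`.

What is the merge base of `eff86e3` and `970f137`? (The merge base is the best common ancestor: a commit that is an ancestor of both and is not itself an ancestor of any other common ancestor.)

1ca788c

Ancestors of eff86e3: {1ca788c, ce97388, eff86e3}.
Ancestors of 970f137: {1ca788c, 970f137}.
Common ancestors: {1ca788c}.
The only common ancestor is 1ca788c, so it is the merge base.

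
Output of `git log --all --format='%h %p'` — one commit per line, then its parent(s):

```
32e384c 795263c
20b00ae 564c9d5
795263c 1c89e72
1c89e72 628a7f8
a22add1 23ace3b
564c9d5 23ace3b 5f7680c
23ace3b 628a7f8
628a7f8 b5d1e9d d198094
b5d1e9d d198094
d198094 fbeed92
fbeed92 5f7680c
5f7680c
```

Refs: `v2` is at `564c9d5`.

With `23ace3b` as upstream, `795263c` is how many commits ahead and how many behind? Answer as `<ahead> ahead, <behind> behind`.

Reachable from 795263c: {1c89e72, 5f7680c, 628a7f8, 795263c, b5d1e9d, d198094, fbeed92}.
Reachable from 23ace3b: {23ace3b, 5f7680c, 628a7f8, b5d1e9d, d198094, fbeed92}.
Only in 795263c's history (ahead): {1c89e72, 795263c} — 2.
Only in 23ace3b's history (behind): {23ace3b} — 1.

2 ahead, 1 behind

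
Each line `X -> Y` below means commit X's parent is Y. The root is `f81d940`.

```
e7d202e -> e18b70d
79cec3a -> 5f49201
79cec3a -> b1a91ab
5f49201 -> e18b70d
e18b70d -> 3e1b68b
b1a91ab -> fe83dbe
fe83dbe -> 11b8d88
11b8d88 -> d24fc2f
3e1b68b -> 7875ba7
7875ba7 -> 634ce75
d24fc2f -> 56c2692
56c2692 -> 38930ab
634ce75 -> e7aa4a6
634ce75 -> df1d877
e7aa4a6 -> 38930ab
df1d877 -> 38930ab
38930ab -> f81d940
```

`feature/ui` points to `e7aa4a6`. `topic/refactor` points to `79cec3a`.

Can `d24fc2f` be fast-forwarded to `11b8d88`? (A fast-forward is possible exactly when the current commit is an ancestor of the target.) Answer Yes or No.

A fast-forward from d24fc2f to 11b8d88 is possible iff d24fc2f is an ancestor of 11b8d88.
Ancestors of 11b8d88: {11b8d88, 38930ab, 56c2692, d24fc2f, f81d940}.
d24fc2f is among them, so fast-forward is possible.

Yes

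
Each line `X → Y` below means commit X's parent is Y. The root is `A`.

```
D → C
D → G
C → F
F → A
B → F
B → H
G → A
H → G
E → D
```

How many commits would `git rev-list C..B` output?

Reachable from B: {A, B, F, G, H}.
Reachable from C: {A, C, F}.
In B's history but not C's: {B, G, H} — 3 commits.

3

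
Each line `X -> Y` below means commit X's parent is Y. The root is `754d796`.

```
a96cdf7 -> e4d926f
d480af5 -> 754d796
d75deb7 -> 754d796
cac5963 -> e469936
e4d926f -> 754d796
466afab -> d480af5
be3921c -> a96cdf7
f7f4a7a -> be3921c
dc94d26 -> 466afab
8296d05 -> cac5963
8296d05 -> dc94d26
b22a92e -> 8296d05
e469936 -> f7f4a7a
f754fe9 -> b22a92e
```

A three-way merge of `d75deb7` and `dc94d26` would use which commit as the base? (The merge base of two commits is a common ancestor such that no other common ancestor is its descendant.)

754d796

Ancestors of d75deb7: {754d796, d75deb7}.
Ancestors of dc94d26: {466afab, 754d796, d480af5, dc94d26}.
Common ancestors: {754d796}.
The only common ancestor is 754d796, so it is the merge base.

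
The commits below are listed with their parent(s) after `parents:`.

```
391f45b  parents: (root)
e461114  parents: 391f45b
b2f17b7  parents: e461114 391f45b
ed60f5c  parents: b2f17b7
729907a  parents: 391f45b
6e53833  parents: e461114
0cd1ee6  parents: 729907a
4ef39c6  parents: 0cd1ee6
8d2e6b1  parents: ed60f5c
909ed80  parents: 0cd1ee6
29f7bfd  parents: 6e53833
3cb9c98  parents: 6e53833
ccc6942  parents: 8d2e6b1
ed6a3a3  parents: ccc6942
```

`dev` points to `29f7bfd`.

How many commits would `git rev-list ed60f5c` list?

Walking parent pointers from ed60f5c: reachable set = {391f45b, b2f17b7, e461114, ed60f5c}.
That is 4 commits.

4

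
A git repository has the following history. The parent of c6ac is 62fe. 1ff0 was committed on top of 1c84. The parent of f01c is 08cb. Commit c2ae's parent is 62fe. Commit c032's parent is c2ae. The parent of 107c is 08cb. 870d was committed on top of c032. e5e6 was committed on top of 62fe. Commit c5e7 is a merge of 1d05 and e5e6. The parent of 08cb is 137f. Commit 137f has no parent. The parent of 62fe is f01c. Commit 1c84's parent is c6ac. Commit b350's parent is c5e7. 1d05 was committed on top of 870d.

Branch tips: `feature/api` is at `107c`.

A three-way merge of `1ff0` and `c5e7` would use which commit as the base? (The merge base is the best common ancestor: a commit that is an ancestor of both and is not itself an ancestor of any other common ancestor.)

62fe

Ancestors of 1ff0: {08cb, 137f, 1c84, 1ff0, 62fe, c6ac, f01c}.
Ancestors of c5e7: {08cb, 137f, 1d05, 62fe, 870d, c032, c2ae, c5e7, e5e6, f01c}.
Common ancestors: {08cb, 137f, 62fe, f01c}.
Among these, 62fe is not an ancestor of any other common ancestor — it is the merge base.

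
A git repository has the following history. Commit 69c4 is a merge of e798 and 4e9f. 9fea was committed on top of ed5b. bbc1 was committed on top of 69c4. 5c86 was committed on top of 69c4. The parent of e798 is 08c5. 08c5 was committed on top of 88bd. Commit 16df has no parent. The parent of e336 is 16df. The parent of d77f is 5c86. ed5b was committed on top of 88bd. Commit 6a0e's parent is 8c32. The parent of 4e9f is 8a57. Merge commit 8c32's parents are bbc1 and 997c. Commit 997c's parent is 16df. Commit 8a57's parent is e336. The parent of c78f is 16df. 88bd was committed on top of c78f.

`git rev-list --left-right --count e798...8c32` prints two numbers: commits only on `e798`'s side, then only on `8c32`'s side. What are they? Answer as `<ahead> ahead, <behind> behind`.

Reachable from e798: {08c5, 16df, 88bd, c78f, e798}.
Reachable from 8c32: {08c5, 16df, 4e9f, 69c4, 88bd, 8a57, 8c32, 997c, bbc1, c78f, e336, e798}.
Only in e798's history (ahead): {} — 0.
Only in 8c32's history (behind): {4e9f, 69c4, 8a57, 8c32, 997c, bbc1, e336} — 7.

0 ahead, 7 behind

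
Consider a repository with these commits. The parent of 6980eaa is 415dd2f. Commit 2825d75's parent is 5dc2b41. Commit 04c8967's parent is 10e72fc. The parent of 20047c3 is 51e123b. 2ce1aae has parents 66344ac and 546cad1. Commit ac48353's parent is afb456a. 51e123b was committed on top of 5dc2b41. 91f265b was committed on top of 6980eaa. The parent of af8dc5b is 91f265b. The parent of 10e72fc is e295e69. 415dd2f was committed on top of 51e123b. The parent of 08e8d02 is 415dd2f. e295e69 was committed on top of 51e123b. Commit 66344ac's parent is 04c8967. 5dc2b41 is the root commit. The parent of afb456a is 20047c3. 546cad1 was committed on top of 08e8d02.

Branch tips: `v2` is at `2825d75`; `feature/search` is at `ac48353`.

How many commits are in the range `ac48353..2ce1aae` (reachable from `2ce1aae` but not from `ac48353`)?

8

Reachable from 2ce1aae: {04c8967, 08e8d02, 10e72fc, 2ce1aae, 415dd2f, 51e123b, 546cad1, 5dc2b41, 66344ac, e295e69}.
Reachable from ac48353: {20047c3, 51e123b, 5dc2b41, ac48353, afb456a}.
In 2ce1aae's history but not ac48353's: {04c8967, 08e8d02, 10e72fc, 2ce1aae, 415dd2f, 546cad1, 66344ac, e295e69} — 8 commits.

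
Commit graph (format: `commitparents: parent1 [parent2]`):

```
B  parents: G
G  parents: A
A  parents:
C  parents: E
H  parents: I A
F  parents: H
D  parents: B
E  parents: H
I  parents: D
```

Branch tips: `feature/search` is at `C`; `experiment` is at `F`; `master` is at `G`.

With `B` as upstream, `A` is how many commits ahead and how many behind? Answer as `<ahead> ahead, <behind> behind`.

Reachable from A: {A}.
Reachable from B: {A, B, G}.
Only in A's history (ahead): {} — 0.
Only in B's history (behind): {B, G} — 2.

0 ahead, 2 behind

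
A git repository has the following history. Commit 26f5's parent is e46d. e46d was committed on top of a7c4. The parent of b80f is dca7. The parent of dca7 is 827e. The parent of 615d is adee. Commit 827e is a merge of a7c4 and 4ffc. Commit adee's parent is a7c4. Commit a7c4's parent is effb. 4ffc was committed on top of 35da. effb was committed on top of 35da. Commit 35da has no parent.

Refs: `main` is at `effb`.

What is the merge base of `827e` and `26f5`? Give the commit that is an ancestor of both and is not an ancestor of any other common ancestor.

a7c4

Ancestors of 827e: {35da, 4ffc, 827e, a7c4, effb}.
Ancestors of 26f5: {26f5, 35da, a7c4, e46d, effb}.
Common ancestors: {35da, a7c4, effb}.
Among these, a7c4 is not an ancestor of any other common ancestor — it is the merge base.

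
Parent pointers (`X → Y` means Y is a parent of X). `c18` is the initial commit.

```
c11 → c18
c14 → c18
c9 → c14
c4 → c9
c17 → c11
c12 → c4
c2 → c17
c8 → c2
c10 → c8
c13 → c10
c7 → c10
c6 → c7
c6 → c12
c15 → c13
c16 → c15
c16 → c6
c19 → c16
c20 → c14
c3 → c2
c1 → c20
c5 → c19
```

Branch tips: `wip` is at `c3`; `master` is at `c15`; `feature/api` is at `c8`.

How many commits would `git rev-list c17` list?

Walking parent pointers from c17: reachable set = {c11, c17, c18}.
That is 3 commits.

3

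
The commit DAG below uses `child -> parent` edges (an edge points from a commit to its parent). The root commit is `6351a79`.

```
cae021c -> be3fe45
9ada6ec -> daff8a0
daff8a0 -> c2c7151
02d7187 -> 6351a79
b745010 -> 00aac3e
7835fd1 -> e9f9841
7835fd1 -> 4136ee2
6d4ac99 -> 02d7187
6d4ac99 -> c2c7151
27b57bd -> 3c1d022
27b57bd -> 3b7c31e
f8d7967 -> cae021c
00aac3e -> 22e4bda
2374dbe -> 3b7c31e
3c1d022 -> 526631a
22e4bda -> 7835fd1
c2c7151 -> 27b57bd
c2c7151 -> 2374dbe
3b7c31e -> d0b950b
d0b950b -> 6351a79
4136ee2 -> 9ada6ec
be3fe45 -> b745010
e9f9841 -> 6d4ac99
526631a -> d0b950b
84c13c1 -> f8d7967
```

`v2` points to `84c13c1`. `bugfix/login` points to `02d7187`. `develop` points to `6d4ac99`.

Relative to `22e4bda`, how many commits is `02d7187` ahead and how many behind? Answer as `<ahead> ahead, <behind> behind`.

0 ahead, 14 behind

Reachable from 02d7187: {02d7187, 6351a79}.
Reachable from 22e4bda: {02d7187, 22e4bda, 2374dbe, 27b57bd, 3b7c31e, 3c1d022, 4136ee2, 526631a, 6351a79, 6d4ac99, 7835fd1, 9ada6ec, c2c7151, d0b950b, daff8a0, e9f9841}.
Only in 02d7187's history (ahead): {} — 0.
Only in 22e4bda's history (behind): {22e4bda, 2374dbe, 27b57bd, 3b7c31e, 3c1d022, 4136ee2, 526631a, 6d4ac99, 7835fd1, 9ada6ec, c2c7151, d0b950b, daff8a0, e9f9841} — 14.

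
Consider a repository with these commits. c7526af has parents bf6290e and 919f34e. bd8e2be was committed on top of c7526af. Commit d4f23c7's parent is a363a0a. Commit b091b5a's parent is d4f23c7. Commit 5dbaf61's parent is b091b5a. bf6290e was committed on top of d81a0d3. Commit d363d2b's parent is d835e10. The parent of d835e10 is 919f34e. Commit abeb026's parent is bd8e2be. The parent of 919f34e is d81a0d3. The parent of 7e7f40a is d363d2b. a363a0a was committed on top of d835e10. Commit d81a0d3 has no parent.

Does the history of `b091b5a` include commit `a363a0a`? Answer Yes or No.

Ancestors of b091b5a (commits reachable by following parents): {919f34e, a363a0a, b091b5a, d4f23c7, d81a0d3, d835e10}.
a363a0a is in that set, so it is an ancestor of b091b5a.

Yes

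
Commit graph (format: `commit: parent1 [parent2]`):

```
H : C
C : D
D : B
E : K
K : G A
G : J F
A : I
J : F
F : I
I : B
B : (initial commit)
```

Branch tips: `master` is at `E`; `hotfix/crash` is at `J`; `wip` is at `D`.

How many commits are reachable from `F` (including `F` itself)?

3

Walking parent pointers from F: reachable set = {B, F, I}.
That is 3 commits.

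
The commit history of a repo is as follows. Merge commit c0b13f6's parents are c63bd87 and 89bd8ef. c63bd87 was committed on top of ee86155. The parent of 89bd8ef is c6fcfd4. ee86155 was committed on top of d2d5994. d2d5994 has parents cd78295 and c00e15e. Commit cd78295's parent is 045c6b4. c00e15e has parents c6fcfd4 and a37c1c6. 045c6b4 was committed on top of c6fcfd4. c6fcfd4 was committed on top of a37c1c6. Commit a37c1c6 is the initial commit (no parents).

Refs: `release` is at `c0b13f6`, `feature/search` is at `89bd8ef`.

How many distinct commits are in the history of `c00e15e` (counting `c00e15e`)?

Walking parent pointers from c00e15e: reachable set = {a37c1c6, c00e15e, c6fcfd4}.
That is 3 commits.

3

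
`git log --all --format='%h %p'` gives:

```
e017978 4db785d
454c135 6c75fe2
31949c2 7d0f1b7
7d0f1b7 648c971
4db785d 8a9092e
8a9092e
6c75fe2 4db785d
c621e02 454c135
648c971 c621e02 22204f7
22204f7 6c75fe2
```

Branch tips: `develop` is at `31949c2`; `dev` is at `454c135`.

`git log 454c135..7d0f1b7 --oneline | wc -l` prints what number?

Reachable from 7d0f1b7: {22204f7, 454c135, 4db785d, 648c971, 6c75fe2, 7d0f1b7, 8a9092e, c621e02}.
Reachable from 454c135: {454c135, 4db785d, 6c75fe2, 8a9092e}.
In 7d0f1b7's history but not 454c135's: {22204f7, 648c971, 7d0f1b7, c621e02} — 4 commits.

4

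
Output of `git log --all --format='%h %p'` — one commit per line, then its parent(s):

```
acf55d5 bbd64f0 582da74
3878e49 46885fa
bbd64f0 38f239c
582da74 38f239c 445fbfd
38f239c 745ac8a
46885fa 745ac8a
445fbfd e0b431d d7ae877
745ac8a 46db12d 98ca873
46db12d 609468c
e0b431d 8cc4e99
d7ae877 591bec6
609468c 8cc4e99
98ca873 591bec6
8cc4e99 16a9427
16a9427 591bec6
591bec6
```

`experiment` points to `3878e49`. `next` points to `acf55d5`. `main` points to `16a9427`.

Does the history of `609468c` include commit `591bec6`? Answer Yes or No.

Yes

Ancestors of 609468c (commits reachable by following parents): {16a9427, 591bec6, 609468c, 8cc4e99}.
591bec6 is in that set, so it is an ancestor of 609468c.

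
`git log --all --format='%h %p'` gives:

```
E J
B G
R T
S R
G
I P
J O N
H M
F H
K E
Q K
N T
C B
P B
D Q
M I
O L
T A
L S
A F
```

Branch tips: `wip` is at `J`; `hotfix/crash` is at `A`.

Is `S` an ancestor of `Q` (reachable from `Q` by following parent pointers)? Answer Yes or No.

Yes

Ancestors of Q (commits reachable by following parents): {A, B, E, F, G, H, I, J, K, L, M, N, O, P, Q, R, S, T}.
S is in that set, so it is an ancestor of Q.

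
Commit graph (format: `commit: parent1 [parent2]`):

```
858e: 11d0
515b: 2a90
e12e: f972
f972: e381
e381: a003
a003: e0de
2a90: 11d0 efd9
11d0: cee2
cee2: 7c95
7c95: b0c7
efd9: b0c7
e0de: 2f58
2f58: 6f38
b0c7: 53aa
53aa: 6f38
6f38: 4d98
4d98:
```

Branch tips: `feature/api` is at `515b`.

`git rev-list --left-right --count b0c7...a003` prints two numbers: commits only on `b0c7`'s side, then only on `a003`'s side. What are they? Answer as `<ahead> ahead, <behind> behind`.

2 ahead, 3 behind

Reachable from b0c7: {4d98, 53aa, 6f38, b0c7}.
Reachable from a003: {2f58, 4d98, 6f38, a003, e0de}.
Only in b0c7's history (ahead): {53aa, b0c7} — 2.
Only in a003's history (behind): {2f58, a003, e0de} — 3.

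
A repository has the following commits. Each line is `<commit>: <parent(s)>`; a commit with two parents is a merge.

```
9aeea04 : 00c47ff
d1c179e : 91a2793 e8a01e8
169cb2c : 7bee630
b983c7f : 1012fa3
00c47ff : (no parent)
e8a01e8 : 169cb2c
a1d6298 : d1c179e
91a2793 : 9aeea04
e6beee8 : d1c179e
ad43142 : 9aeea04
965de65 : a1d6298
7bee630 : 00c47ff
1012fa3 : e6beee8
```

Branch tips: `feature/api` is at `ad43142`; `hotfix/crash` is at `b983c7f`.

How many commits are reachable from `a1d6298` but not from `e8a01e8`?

4

Reachable from a1d6298: {00c47ff, 169cb2c, 7bee630, 91a2793, 9aeea04, a1d6298, d1c179e, e8a01e8}.
Reachable from e8a01e8: {00c47ff, 169cb2c, 7bee630, e8a01e8}.
In a1d6298's history but not e8a01e8's: {91a2793, 9aeea04, a1d6298, d1c179e} — 4 commits.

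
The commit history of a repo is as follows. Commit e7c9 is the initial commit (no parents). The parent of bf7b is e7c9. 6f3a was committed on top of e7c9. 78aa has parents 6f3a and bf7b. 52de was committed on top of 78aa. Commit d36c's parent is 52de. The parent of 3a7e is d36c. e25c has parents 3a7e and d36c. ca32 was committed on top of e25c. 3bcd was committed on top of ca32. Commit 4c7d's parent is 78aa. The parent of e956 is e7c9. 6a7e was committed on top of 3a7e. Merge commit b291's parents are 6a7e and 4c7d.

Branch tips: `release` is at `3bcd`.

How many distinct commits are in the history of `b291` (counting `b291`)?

Walking parent pointers from b291: reachable set = {3a7e, 4c7d, 52de, 6a7e, 6f3a, 78aa, b291, bf7b, d36c, e7c9}.
That is 10 commits.

10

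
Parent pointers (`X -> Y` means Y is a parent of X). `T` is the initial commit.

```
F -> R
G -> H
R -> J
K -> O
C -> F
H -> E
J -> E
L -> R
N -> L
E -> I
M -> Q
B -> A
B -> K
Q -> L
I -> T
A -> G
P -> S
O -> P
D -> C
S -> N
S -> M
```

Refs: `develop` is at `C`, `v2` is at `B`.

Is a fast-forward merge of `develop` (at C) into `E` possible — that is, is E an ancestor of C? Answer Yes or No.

A fast-forward from E to C is possible iff E is an ancestor of C.
Ancestors of C: {C, E, F, I, J, R, T}.
E is among them, so fast-forward is possible.

Yes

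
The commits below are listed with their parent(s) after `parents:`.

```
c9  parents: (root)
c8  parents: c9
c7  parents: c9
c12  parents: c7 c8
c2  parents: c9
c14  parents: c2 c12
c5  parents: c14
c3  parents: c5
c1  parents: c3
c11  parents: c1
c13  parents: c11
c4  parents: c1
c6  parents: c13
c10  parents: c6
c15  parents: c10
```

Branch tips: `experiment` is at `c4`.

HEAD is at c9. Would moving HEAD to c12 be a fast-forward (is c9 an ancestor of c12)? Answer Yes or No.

A fast-forward from c9 to c12 is possible iff c9 is an ancestor of c12.
Ancestors of c12: {c12, c7, c8, c9}.
c9 is among them, so fast-forward is possible.

Yes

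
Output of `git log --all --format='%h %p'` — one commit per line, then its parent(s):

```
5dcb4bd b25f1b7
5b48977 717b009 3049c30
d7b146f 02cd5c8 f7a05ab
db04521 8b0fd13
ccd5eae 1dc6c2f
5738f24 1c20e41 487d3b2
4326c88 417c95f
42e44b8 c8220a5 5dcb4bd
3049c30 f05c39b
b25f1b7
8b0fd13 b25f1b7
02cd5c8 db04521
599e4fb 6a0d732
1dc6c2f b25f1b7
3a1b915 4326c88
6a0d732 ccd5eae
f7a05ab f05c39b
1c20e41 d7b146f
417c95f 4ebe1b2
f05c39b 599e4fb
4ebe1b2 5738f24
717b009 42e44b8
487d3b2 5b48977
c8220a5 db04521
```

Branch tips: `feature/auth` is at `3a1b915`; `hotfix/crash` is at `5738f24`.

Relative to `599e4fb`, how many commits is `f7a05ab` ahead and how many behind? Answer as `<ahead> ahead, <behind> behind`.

Reachable from f7a05ab: {1dc6c2f, 599e4fb, 6a0d732, b25f1b7, ccd5eae, f05c39b, f7a05ab}.
Reachable from 599e4fb: {1dc6c2f, 599e4fb, 6a0d732, b25f1b7, ccd5eae}.
Only in f7a05ab's history (ahead): {f05c39b, f7a05ab} — 2.
Only in 599e4fb's history (behind): {} — 0.

2 ahead, 0 behind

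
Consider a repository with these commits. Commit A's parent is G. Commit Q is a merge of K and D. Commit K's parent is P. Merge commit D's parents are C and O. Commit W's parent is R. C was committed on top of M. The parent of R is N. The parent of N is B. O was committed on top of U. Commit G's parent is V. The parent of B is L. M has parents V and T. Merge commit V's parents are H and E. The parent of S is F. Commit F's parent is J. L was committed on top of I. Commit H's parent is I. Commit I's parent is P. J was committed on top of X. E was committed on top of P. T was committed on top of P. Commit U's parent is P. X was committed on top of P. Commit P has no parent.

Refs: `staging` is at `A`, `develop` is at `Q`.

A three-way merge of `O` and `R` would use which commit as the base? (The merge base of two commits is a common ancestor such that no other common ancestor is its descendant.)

Ancestors of O: {O, P, U}.
Ancestors of R: {B, I, L, N, P, R}.
Common ancestors: {P}.
The only common ancestor is P, so it is the merge base.

P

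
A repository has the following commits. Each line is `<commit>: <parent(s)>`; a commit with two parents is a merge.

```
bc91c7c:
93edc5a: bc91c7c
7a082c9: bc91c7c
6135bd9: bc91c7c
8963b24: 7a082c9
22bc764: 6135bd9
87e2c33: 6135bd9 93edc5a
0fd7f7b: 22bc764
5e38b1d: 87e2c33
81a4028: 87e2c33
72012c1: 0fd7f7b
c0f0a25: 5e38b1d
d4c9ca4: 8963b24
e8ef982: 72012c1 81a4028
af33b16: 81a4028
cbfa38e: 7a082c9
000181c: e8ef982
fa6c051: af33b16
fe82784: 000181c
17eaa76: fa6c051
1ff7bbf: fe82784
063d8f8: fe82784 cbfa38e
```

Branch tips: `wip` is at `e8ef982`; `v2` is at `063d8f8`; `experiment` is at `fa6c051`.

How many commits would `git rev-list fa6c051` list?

Walking parent pointers from fa6c051: reachable set = {6135bd9, 81a4028, 87e2c33, 93edc5a, af33b16, bc91c7c, fa6c051}.
That is 7 commits.

7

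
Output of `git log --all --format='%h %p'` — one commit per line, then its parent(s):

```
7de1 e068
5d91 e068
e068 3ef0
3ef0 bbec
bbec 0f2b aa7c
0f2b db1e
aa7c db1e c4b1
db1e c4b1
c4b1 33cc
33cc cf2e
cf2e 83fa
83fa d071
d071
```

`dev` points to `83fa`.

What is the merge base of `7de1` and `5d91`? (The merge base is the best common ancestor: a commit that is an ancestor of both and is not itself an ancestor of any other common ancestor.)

e068

Ancestors of 7de1: {0f2b, 33cc, 3ef0, 7de1, 83fa, aa7c, bbec, c4b1, cf2e, d071, db1e, e068}.
Ancestors of 5d91: {0f2b, 33cc, 3ef0, 5d91, 83fa, aa7c, bbec, c4b1, cf2e, d071, db1e, e068}.
Common ancestors: {0f2b, 33cc, 3ef0, 83fa, aa7c, bbec, c4b1, cf2e, d071, db1e, e068}.
Among these, e068 is not an ancestor of any other common ancestor — it is the merge base.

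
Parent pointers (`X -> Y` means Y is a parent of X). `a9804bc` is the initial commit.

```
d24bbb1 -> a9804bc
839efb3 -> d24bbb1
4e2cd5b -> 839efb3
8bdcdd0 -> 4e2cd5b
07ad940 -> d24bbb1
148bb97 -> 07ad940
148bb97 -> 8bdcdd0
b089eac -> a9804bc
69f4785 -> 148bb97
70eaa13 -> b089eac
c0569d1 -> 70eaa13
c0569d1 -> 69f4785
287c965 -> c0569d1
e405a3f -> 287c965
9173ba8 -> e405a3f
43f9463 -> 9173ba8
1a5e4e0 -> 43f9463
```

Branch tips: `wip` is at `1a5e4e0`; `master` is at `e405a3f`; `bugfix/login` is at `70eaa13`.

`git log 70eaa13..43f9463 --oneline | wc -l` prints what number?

12

Reachable from 43f9463: {07ad940, 148bb97, 287c965, 43f9463, 4e2cd5b, 69f4785, 70eaa13, 839efb3, 8bdcdd0, 9173ba8, a9804bc, b089eac, c0569d1, d24bbb1, e405a3f}.
Reachable from 70eaa13: {70eaa13, a9804bc, b089eac}.
In 43f9463's history but not 70eaa13's: {07ad940, 148bb97, 287c965, 43f9463, 4e2cd5b, 69f4785, 839efb3, 8bdcdd0, 9173ba8, c0569d1, d24bbb1, e405a3f} — 12 commits.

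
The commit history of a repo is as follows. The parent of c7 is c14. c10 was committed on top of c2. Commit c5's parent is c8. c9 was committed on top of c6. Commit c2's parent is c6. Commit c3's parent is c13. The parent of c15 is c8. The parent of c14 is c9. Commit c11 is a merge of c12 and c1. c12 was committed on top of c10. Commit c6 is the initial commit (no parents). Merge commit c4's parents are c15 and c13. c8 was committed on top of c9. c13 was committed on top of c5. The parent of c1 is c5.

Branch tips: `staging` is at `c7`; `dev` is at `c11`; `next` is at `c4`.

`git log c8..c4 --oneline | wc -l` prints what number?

4

Reachable from c4: {c13, c15, c4, c5, c6, c8, c9}.
Reachable from c8: {c6, c8, c9}.
In c4's history but not c8's: {c13, c15, c4, c5} — 4 commits.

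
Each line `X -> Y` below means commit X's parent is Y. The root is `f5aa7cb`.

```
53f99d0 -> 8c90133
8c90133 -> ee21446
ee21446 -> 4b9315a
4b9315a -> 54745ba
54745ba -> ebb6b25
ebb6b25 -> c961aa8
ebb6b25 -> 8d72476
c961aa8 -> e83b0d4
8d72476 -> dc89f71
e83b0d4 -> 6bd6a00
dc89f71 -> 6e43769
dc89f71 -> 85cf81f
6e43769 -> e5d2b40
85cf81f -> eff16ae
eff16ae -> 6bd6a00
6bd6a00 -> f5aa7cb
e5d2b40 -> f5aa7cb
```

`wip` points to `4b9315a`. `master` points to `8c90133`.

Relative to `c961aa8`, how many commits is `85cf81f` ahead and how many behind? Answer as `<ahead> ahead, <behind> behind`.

2 ahead, 2 behind

Reachable from 85cf81f: {6bd6a00, 85cf81f, eff16ae, f5aa7cb}.
Reachable from c961aa8: {6bd6a00, c961aa8, e83b0d4, f5aa7cb}.
Only in 85cf81f's history (ahead): {85cf81f, eff16ae} — 2.
Only in c961aa8's history (behind): {c961aa8, e83b0d4} — 2.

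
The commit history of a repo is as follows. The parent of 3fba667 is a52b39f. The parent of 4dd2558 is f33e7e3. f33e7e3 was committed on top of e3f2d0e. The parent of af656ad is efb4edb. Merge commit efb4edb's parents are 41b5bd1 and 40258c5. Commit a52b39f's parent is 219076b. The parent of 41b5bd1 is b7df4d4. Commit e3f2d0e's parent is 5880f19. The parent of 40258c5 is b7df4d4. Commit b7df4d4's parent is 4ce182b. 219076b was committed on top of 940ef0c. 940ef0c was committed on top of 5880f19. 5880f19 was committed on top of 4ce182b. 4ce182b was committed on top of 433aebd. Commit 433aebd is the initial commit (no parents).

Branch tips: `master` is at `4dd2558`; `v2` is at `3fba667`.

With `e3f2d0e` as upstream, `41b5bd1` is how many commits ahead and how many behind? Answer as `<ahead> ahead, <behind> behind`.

Reachable from 41b5bd1: {41b5bd1, 433aebd, 4ce182b, b7df4d4}.
Reachable from e3f2d0e: {433aebd, 4ce182b, 5880f19, e3f2d0e}.
Only in 41b5bd1's history (ahead): {41b5bd1, b7df4d4} — 2.
Only in e3f2d0e's history (behind): {5880f19, e3f2d0e} — 2.

2 ahead, 2 behind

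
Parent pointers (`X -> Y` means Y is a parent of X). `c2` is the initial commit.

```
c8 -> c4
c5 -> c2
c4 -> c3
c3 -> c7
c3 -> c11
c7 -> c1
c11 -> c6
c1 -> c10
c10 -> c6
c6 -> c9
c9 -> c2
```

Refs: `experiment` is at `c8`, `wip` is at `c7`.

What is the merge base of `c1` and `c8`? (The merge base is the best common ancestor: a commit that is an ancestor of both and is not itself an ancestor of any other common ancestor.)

c1

Ancestors of c1: {c1, c10, c2, c6, c9}.
Ancestors of c8: {c1, c10, c11, c2, c3, c4, c6, c7, c8, c9}.
Common ancestors: {c1, c10, c2, c6, c9}.
Among these, c1 is not an ancestor of any other common ancestor — it is the merge base.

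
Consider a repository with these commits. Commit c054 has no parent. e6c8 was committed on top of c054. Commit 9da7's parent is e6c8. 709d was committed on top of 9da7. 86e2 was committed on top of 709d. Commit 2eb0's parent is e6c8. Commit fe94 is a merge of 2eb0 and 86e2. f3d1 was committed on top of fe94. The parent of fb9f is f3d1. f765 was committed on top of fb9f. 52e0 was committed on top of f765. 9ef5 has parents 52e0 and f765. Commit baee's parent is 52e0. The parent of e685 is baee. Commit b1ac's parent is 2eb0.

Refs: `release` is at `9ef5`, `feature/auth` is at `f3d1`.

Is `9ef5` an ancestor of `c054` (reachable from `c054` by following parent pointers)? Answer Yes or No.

Ancestors of c054: {c054}.
9ef5 is not in that set, so it is not an ancestor of c054.

No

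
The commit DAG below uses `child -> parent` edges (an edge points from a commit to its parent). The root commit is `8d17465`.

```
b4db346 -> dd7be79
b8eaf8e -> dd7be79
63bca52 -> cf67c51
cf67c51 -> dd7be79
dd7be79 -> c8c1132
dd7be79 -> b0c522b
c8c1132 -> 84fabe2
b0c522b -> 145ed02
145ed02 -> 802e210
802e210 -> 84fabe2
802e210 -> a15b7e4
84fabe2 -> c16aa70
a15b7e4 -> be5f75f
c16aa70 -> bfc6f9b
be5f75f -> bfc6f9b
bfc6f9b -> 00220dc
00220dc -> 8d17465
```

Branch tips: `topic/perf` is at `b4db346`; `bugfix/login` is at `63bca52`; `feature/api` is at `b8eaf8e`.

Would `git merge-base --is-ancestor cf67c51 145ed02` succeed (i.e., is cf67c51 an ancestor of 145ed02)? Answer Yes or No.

No

Ancestors of 145ed02: {00220dc, 145ed02, 802e210, 84fabe2, 8d17465, a15b7e4, be5f75f, bfc6f9b, c16aa70}.
cf67c51 is not in that set, so it is not an ancestor of 145ed02.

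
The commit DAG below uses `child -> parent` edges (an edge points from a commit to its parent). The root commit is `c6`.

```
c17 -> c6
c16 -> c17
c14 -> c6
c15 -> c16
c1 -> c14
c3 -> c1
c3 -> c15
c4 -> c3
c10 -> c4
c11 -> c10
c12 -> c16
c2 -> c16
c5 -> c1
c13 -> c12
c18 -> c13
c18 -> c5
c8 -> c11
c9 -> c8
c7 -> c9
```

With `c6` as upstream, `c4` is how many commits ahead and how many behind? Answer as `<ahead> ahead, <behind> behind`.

Reachable from c4: {c1, c14, c15, c16, c17, c3, c4, c6}.
Reachable from c6: {c6}.
Only in c4's history (ahead): {c1, c14, c15, c16, c17, c3, c4} — 7.
Only in c6's history (behind): {} — 0.

7 ahead, 0 behind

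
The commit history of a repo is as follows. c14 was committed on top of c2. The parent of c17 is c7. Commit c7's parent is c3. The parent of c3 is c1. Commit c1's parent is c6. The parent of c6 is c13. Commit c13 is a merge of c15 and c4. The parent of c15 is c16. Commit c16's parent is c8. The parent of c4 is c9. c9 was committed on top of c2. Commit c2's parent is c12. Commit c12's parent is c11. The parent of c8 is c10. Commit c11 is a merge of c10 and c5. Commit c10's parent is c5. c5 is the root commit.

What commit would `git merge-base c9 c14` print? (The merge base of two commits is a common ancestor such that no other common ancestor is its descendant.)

Ancestors of c9: {c10, c11, c12, c2, c5, c9}.
Ancestors of c14: {c10, c11, c12, c14, c2, c5}.
Common ancestors: {c10, c11, c12, c2, c5}.
Among these, c2 is not an ancestor of any other common ancestor — it is the merge base.

c2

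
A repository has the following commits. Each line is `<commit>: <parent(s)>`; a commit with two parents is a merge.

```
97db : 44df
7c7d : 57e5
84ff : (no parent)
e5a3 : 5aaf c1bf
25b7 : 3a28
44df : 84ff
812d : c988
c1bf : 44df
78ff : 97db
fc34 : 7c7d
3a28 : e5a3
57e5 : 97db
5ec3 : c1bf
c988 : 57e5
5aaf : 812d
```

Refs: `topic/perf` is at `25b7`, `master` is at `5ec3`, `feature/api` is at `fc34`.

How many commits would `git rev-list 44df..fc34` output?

4

Reachable from fc34: {44df, 57e5, 7c7d, 84ff, 97db, fc34}.
Reachable from 44df: {44df, 84ff}.
In fc34's history but not 44df's: {57e5, 7c7d, 97db, fc34} — 4 commits.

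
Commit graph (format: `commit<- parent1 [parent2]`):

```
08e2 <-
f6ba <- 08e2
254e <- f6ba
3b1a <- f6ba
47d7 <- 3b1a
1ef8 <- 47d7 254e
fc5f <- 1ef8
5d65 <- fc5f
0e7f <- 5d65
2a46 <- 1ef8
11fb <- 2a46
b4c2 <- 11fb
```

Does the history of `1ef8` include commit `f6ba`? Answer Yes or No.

Ancestors of 1ef8 (commits reachable by following parents): {08e2, 1ef8, 254e, 3b1a, 47d7, f6ba}.
f6ba is in that set, so it is an ancestor of 1ef8.

Yes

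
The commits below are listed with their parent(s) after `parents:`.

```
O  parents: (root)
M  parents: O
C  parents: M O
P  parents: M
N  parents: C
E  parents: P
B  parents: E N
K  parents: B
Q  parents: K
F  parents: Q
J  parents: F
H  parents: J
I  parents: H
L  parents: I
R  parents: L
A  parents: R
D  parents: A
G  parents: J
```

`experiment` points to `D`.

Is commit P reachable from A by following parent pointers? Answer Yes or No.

Yes

Ancestors of A (commits reachable by following parents): {A, B, C, E, F, H, I, J, K, L, M, N, O, P, Q, R}.
P is in that set, so it is an ancestor of A.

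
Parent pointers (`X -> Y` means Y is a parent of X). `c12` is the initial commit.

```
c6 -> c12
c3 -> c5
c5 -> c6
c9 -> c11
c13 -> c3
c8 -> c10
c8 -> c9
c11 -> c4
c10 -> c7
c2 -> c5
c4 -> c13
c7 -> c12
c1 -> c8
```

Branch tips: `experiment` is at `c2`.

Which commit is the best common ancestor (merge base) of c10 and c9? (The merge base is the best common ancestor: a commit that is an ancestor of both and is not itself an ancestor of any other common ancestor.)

Ancestors of c10: {c10, c12, c7}.
Ancestors of c9: {c11, c12, c13, c3, c4, c5, c6, c9}.
Common ancestors: {c12}.
The only common ancestor is c12, so it is the merge base.

c12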